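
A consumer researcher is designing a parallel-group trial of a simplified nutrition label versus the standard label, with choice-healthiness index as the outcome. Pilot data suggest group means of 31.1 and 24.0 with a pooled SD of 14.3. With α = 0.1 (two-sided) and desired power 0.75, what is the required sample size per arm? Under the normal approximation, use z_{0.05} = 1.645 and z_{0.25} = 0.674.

Cohen's d = |M₁ − M₂| / SD_pooled = |31.1 − 24.0| / 14.3 = 7.1 / 14.3 = 0.497.
For two independent groups with equal n: n = 2·((z_{α/2} + z_β) / d)².
z_{α/2} + z_β = 1.645 + 0.674 = 2.319.
n = 2 × (2.319 / 0.497)² = 2 × 4.666² = 2 × 21.77 = 43.5.
Round up to the next whole participant.

n = 44 per group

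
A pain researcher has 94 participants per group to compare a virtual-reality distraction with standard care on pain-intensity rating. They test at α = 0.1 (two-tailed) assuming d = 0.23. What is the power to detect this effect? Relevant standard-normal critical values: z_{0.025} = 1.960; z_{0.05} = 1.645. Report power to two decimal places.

power ≈ 0.47

For two equal groups, power = Φ(d·√(n/2) − z_{α/2}).
d·√(n/2) = 0.23 × √(94/2) = 0.23 × 6.856 = 1.577.
z_β = 1.577 − 1.645 = -0.068.
Power = Φ(-0.068) = 0.473.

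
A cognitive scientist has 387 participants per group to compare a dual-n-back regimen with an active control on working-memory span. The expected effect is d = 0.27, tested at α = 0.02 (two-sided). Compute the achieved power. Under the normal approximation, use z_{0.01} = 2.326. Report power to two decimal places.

power ≈ 0.92

For two equal groups, power = Φ(d·√(n/2) − z_{α/2}).
d·√(n/2) = 0.27 × √(387/2) = 0.27 × 13.910 = 3.756.
z_β = 3.756 − 2.326 = 1.430.
Power = Φ(1.430) = 0.924.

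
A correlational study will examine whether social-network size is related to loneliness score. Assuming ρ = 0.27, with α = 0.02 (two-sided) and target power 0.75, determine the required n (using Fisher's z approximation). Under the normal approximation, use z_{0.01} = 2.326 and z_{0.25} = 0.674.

Fisher's z: C = ½·ln((1+r)/(1−r)) = ½·ln(1.7397) = 0.2769.
n = ((z_{α/2} + z_β)/C)² + 3.
(2.326 + 0.674) / 0.2769 = 3.000 / 0.2769 = 10.834.
n = 10.834² + 3 = 117.38 + 3 = 120.4.
Round up.

n = 121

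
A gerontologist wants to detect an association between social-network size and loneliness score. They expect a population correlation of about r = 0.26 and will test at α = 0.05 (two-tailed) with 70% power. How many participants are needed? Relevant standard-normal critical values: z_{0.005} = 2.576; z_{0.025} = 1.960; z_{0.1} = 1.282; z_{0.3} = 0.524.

Fisher's z: C = ½·ln((1+r)/(1−r)) = ½·ln(1.7027) = 0.2661.
n = ((z_{α/2} + z_β)/C)² + 3.
(1.960 + 0.524) / 0.2661 = 2.484 / 0.2661 = 9.335.
n = 9.335² + 3 = 87.14 + 3 = 90.1.
Round up.

n = 91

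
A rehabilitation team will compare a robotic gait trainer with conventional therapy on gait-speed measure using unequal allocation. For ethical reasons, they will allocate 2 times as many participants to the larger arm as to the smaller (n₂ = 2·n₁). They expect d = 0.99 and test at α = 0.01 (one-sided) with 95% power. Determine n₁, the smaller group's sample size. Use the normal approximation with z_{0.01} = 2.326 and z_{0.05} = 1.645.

n₁ = 25

With allocation ratio k = n₂/n₁ = 2, Var(x̄₁−x̄₂) = σ²(1/n₁ + 1/(k·n₁)) = σ²·(k+1)/(k·n₁).
So n₁ = (1 + 1/k)·((z_{α} + z_β)/d)² = 1.500 × (3.971/0.99)².
n₁ = 1.500 × 16.09 = 24.1.
Round up: n₁ = 25, giving n₂ = 2 × 25 = 50.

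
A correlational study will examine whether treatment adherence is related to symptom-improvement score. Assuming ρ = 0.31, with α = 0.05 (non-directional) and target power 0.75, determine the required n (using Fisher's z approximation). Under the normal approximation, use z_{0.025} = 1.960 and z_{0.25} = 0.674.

n = 71

Fisher's z: C = ½·ln((1+r)/(1−r)) = ½·ln(1.8986) = 0.3205.
n = ((z_{α/2} + z_β)/C)² + 3.
(1.960 + 0.674) / 0.3205 = 2.634 / 0.3205 = 8.218.
n = 8.218² + 3 = 67.54 + 3 = 70.5.
Round up.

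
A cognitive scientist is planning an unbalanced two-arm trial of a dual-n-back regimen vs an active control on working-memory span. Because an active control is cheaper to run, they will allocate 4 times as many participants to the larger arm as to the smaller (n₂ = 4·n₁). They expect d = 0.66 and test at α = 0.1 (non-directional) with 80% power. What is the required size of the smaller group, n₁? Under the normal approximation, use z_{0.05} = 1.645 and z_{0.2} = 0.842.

n₁ = 18

With allocation ratio k = n₂/n₁ = 4, Var(x̄₁−x̄₂) = σ²(1/n₁ + 1/(k·n₁)) = σ²·(k+1)/(k·n₁).
So n₁ = (1 + 1/k)·((z_{α/2} + z_β)/d)² = 1.250 × (2.487/0.66)².
n₁ = 1.250 × 14.20 = 17.7.
Round up: n₁ = 18, giving n₂ = 4 × 18 = 72.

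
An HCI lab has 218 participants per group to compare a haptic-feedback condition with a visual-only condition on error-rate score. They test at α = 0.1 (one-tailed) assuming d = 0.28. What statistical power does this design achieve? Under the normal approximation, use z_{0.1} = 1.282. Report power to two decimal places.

power ≈ 0.95

For two equal groups, power = Φ(d·√(n/2) − z_{α}).
d·√(n/2) = 0.28 × √(218/2) = 0.28 × 10.440 = 2.923.
z_β = 2.923 − 1.282 = 1.641.
Power = Φ(1.641) = 0.950.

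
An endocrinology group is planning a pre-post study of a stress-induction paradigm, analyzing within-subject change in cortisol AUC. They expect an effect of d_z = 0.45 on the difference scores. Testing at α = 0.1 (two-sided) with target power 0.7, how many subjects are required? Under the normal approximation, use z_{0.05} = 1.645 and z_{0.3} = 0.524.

For a paired (one-sample on differences) test: n = ((z_{α/2} + z_β) / d)².
z_{α/2} + z_β = 1.645 + 0.524 = 2.169.
n = (2.169 / 0.45)² = 4.820² = 23.23.
Round up.

n = 24 pairs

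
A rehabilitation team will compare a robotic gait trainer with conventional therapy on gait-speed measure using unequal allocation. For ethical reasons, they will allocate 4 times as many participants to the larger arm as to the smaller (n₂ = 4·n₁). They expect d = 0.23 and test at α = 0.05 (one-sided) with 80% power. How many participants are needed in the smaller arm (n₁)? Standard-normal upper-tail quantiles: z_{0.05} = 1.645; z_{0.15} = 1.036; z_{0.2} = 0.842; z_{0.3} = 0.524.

n₁ = 147

With allocation ratio k = n₂/n₁ = 4, Var(x̄₁−x̄₂) = σ²(1/n₁ + 1/(k·n₁)) = σ²·(k+1)/(k·n₁).
So n₁ = (1 + 1/k)·((z_{α} + z_β)/d)² = 1.250 × (2.487/0.23)².
n₁ = 1.250 × 116.92 = 146.2.
Round up: n₁ = 147, giving n₂ = 4 × 147 = 588.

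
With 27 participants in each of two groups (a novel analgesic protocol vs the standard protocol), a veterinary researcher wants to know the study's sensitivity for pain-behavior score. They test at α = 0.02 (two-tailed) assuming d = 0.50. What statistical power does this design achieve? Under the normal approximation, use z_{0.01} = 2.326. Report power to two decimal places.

power ≈ 0.31

For two equal groups, power = Φ(d·√(n/2) − z_{α/2}).
d·√(n/2) = 0.50 × √(27/2) = 0.50 × 3.674 = 1.837.
z_β = 1.837 − 2.326 = -0.489.
Power = Φ(-0.489) = 0.312.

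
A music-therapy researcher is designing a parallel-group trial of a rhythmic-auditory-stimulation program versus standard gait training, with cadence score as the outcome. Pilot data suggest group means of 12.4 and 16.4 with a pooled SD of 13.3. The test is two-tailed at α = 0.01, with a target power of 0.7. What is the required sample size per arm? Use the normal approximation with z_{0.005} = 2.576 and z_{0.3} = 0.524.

Cohen's d = |M₁ − M₂| / SD_pooled = |12.4 − 16.4| / 13.3 = 4.0 / 13.3 = 0.301.
For two independent groups with equal n: n = 2·((z_{α/2} + z_β) / d)².
z_{α/2} + z_β = 2.576 + 0.524 = 3.100.
n = 2 × (3.100 / 0.301)² = 2 × 10.299² = 2 × 106.07 = 212.1.
Round up to the next whole participant.

n = 213 per group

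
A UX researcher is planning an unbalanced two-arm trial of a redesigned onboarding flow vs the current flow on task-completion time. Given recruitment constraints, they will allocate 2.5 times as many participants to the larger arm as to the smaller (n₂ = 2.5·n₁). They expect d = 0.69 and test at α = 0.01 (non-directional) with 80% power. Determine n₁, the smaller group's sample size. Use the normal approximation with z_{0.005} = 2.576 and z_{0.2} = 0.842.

n₁ = 35

With allocation ratio k = n₂/n₁ = 2.5, Var(x̄₁−x̄₂) = σ²(1/n₁ + 1/(k·n₁)) = σ²·(k+1)/(k·n₁).
So n₁ = (1 + 1/k)·((z_{α/2} + z_β)/d)² = 1.400 × (3.418/0.69)².
n₁ = 1.400 × 24.54 = 34.4.
Round up: n₁ = 35, giving n₂ = ⌈2.5 × 35⌉ = ⌈87.5⌉ = 88.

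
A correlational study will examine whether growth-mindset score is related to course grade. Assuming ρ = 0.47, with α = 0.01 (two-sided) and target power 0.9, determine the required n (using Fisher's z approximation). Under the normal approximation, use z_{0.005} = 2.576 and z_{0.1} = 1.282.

n = 61

Fisher's z: C = ½·ln((1+r)/(1−r)) = ½·ln(2.7736) = 0.5101.
n = ((z_{α/2} + z_β)/C)² + 3.
(2.576 + 1.282) / 0.5101 = 3.858 / 0.5101 = 7.563.
n = 7.563² + 3 = 57.20 + 3 = 60.2.
Round up.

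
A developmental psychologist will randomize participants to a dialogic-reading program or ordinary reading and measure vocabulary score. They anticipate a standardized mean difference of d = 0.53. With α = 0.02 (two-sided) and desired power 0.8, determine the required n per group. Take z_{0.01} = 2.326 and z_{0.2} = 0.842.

For two independent groups with equal n: n = 2·((z_{α/2} + z_β) / d)².
z_{α/2} + z_β = 2.326 + 0.842 = 3.168.
n = 2 × (3.168 / 0.53)² = 2 × 5.977² = 2 × 35.73 = 71.5.
Round up to the next whole participant.

n = 72 per group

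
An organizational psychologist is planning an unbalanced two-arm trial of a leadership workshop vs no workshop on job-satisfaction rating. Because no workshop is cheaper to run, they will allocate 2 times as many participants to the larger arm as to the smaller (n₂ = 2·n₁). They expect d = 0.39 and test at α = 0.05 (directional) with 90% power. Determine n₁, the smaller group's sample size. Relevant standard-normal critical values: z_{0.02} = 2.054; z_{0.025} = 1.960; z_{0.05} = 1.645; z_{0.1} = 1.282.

n₁ = 85

With allocation ratio k = n₂/n₁ = 2, Var(x̄₁−x̄₂) = σ²(1/n₁ + 1/(k·n₁)) = σ²·(k+1)/(k·n₁).
So n₁ = (1 + 1/k)·((z_{α} + z_β)/d)² = 1.500 × (2.927/0.39)².
n₁ = 1.500 × 56.33 = 84.5.
Round up: n₁ = 85, giving n₂ = 2 × 85 = 170.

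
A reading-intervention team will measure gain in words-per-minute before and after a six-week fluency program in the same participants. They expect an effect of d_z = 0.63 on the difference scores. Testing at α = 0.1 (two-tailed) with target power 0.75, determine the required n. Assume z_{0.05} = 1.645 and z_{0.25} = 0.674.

n = 14 pairs

For a paired (one-sample on differences) test: n = ((z_{α/2} + z_β) / d)².
z_{α/2} + z_β = 1.645 + 0.674 = 2.319.
n = (2.319 / 0.63)² = 3.681² = 13.55.
Round up.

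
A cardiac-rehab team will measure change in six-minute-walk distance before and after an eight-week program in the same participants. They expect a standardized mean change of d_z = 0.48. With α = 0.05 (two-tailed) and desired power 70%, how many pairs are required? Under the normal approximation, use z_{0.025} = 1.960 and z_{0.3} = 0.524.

For a paired (one-sample on differences) test: n = ((z_{α/2} + z_β) / d)².
z_{α/2} + z_β = 1.960 + 0.524 = 2.484.
n = (2.484 / 0.48)² = 5.175² = 26.78.
Round up.

n = 27 pairs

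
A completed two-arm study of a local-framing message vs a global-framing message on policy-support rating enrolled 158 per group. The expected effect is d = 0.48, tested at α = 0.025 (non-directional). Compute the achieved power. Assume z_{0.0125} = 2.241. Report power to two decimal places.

power ≈ 0.98

For two equal groups, power = Φ(d·√(n/2) − z_{α/2}).
d·√(n/2) = 0.48 × √(158/2) = 0.48 × 8.888 = 4.266.
z_β = 4.266 − 2.241 = 2.025.
Power = Φ(2.025) = 0.979.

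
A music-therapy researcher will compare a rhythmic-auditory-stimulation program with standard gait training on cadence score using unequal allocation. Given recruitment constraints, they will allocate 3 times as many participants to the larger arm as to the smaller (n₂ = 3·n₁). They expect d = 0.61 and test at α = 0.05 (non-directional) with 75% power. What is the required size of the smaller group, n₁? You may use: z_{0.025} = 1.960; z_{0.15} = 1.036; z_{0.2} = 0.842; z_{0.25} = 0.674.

n₁ = 25

With allocation ratio k = n₂/n₁ = 3, Var(x̄₁−x̄₂) = σ²(1/n₁ + 1/(k·n₁)) = σ²·(k+1)/(k·n₁).
So n₁ = (1 + 1/k)·((z_{α/2} + z_β)/d)² = 1.333 × (2.634/0.61)².
n₁ = 1.333 × 18.65 = 24.9.
Round up: n₁ = 25, giving n₂ = 3 × 25 = 75.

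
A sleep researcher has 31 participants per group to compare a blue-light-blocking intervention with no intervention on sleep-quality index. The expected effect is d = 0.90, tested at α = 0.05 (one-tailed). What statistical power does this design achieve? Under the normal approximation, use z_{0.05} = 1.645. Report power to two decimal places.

For two equal groups, power = Φ(d·√(n/2) − z_{α}).
d·√(n/2) = 0.90 × √(31/2) = 0.90 × 3.937 = 3.543.
z_β = 3.543 − 1.645 = 1.898.
Power = Φ(1.898) = 0.971.

power ≈ 0.97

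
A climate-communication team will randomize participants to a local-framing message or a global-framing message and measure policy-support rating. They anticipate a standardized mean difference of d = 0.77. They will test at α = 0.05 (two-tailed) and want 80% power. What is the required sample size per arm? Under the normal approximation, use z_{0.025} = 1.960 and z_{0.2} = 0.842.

n = 27 per group

For two independent groups with equal n: n = 2·((z_{α/2} + z_β) / d)².
z_{α/2} + z_β = 1.960 + 0.842 = 2.802.
n = 2 × (2.802 / 0.77)² = 2 × 3.639² = 2 × 13.24 = 26.5.
Round up to the next whole participant.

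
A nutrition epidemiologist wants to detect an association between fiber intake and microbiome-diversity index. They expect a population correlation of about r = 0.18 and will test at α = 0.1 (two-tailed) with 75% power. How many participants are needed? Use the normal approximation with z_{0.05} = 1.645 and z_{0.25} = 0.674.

Fisher's z: C = ½·ln((1+r)/(1−r)) = ½·ln(1.4390) = 0.1820.
n = ((z_{α/2} + z_β)/C)² + 3.
(1.645 + 0.674) / 0.1820 = 2.319 / 0.1820 = 12.742.
n = 12.742² + 3 = 162.35 + 3 = 165.4.
Round up.

n = 166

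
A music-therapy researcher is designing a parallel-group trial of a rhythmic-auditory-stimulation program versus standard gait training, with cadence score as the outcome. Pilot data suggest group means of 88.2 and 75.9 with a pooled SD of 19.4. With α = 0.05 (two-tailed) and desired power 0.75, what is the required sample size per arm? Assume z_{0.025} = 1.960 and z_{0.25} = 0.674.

n = 35 per group

Cohen's d = |M₁ − M₂| / SD_pooled = |88.2 − 75.9| / 19.4 = 12.3 / 19.4 = 0.634.
For two independent groups with equal n: n = 2·((z_{α/2} + z_β) / d)².
z_{α/2} + z_β = 1.960 + 0.674 = 2.634.
n = 2 × (2.634 / 0.634)² = 2 × 4.155² = 2 × 17.26 = 34.5.
Round up to the next whole participant.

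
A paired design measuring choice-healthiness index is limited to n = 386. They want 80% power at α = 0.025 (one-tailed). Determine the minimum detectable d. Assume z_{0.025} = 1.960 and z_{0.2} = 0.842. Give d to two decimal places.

d_min ≈ 0.14

For a single sample (or paired design) of n = 386: d_min = (z_{α} + z_β)/√n.
z-sum = 1.960 + 0.842 = 2.802.
d_min = 2.802 / √386 = 2.802 / 19.647 = 0.143.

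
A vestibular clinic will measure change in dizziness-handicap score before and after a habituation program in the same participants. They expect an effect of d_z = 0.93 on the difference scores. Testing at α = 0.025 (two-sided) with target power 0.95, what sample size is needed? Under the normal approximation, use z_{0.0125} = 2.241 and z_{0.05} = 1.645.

For a paired (one-sample on differences) test: n = ((z_{α/2} + z_β) / d)².
z_{α/2} + z_β = 2.241 + 1.645 = 3.886.
n = (3.886 / 0.93)² = 4.178² = 17.46.
Round up.

n = 18 pairs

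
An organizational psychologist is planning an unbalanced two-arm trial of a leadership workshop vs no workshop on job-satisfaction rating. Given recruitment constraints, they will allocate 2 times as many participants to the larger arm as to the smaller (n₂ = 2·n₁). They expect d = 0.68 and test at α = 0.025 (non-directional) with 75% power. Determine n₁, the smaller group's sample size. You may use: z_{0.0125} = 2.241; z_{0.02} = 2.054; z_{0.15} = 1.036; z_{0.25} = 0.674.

n₁ = 28

With allocation ratio k = n₂/n₁ = 2, Var(x̄₁−x̄₂) = σ²(1/n₁ + 1/(k·n₁)) = σ²·(k+1)/(k·n₁).
So n₁ = (1 + 1/k)·((z_{α/2} + z_β)/d)² = 1.500 × (2.915/0.68)².
n₁ = 1.500 × 18.38 = 27.6.
Round up: n₁ = 28, giving n₂ = 2 × 28 = 56.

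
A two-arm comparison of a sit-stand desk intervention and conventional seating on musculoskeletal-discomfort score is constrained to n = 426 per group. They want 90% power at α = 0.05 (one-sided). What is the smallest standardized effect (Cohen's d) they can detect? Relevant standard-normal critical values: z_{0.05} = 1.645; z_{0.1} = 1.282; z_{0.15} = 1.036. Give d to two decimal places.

d_min ≈ 0.20

For two independent groups of n = 426 each: d_min = (z_{α} + z_β)·√(2/n).
z-sum = 1.645 + 1.282 = 2.927.
d_min = 2.927 × √(2/426) = 2.927 × 0.0685 = 0.201.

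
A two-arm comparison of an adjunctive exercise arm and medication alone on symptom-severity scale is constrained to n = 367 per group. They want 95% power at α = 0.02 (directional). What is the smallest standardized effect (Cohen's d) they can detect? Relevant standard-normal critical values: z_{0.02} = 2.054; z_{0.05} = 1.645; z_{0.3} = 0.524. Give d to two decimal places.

d_min ≈ 0.27

For two independent groups of n = 367 each: d_min = (z_{α} + z_β)·√(2/n).
z-sum = 2.054 + 1.645 = 3.699.
d_min = 3.699 × √(2/367) = 3.699 × 0.0738 = 0.273.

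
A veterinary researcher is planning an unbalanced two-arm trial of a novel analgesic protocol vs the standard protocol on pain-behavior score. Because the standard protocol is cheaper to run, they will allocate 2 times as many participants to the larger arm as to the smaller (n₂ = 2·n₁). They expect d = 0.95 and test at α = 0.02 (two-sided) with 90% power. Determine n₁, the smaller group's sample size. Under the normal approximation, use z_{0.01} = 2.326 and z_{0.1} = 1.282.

With allocation ratio k = n₂/n₁ = 2, Var(x̄₁−x̄₂) = σ²(1/n₁ + 1/(k·n₁)) = σ²·(k+1)/(k·n₁).
So n₁ = (1 + 1/k)·((z_{α/2} + z_β)/d)² = 1.500 × (3.608/0.95)².
n₁ = 1.500 × 14.42 = 21.6.
Round up: n₁ = 22, giving n₂ = 2 × 22 = 44.

n₁ = 22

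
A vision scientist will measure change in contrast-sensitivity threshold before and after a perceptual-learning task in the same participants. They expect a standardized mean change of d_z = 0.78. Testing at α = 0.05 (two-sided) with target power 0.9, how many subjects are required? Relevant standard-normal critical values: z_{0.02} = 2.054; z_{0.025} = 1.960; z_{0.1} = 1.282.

For a paired (one-sample on differences) test: n = ((z_{α/2} + z_β) / d)².
z_{α/2} + z_β = 1.960 + 1.282 = 3.242.
n = (3.242 / 0.78)² = 4.156² = 17.28.
Round up.

n = 18 pairs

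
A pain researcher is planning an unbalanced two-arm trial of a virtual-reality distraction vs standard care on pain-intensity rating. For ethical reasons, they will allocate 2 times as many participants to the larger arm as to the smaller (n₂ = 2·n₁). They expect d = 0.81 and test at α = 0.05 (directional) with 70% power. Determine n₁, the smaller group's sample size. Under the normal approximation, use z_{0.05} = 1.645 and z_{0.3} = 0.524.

With allocation ratio k = n₂/n₁ = 2, Var(x̄₁−x̄₂) = σ²(1/n₁ + 1/(k·n₁)) = σ²·(k+1)/(k·n₁).
So n₁ = (1 + 1/k)·((z_{α} + z_β)/d)² = 1.500 × (2.169/0.81)².
n₁ = 1.500 × 7.17 = 10.8.
Round up: n₁ = 11, giving n₂ = 2 × 11 = 22.

n₁ = 11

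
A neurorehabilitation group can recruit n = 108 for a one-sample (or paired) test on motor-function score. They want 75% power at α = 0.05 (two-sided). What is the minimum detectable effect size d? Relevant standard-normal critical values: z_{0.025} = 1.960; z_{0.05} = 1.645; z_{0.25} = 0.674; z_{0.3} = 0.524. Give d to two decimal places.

d_min ≈ 0.25

For a single sample (or paired design) of n = 108: d_min = (z_{α/2} + z_β)/√n.
z-sum = 1.960 + 0.674 = 2.634.
d_min = 2.634 / √108 = 2.634 / 10.392 = 0.253.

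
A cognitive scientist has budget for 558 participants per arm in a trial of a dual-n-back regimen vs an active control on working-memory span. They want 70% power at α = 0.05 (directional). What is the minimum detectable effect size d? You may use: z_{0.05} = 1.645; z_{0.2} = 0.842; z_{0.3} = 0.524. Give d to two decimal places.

For two independent groups of n = 558 each: d_min = (z_{α} + z_β)·√(2/n).
z-sum = 1.645 + 0.524 = 2.169.
d_min = 2.169 × √(2/558) = 2.169 × 0.0599 = 0.130.

d_min ≈ 0.13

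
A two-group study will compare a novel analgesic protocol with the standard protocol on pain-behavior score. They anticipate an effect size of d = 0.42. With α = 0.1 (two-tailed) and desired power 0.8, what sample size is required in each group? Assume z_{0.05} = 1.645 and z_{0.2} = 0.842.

n = 71 per group

For two independent groups with equal n: n = 2·((z_{α/2} + z_β) / d)².
z_{α/2} + z_β = 1.645 + 0.842 = 2.487.
n = 2 × (2.487 / 0.42)² = 2 × 5.921² = 2 × 35.06 = 70.1.
Round up to the next whole participant.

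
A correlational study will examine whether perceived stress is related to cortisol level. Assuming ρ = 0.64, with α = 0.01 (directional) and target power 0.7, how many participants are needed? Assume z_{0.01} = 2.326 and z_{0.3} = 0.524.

n = 18

Fisher's z: C = ½·ln((1+r)/(1−r)) = ½·ln(4.5556) = 0.7582.
n = ((z_{α} + z_β)/C)² + 3.
(2.326 + 0.524) / 0.7582 = 2.850 / 0.7582 = 3.759.
n = 3.759² + 3 = 14.13 + 3 = 17.1.
Round up.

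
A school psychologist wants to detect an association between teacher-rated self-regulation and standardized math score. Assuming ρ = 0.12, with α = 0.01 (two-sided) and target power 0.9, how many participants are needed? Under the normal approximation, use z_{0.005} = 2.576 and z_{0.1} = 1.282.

Fisher's z: C = ½·ln((1+r)/(1−r)) = ½·ln(1.2727) = 0.1206.
n = ((z_{α/2} + z_β)/C)² + 3.
(2.576 + 1.282) / 0.1206 = 3.858 / 0.1206 = 31.990.
n = 31.990² + 3 = 1023.36 + 3 = 1026.4.
Round up.

n = 1027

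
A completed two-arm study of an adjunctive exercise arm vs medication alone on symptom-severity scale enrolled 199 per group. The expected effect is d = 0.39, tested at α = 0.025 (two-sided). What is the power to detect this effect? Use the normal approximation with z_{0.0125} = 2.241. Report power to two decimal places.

For two equal groups, power = Φ(d·√(n/2) − z_{α/2}).
d·√(n/2) = 0.39 × √(199/2) = 0.39 × 9.975 = 3.890.
z_β = 3.890 − 2.241 = 1.649.
Power = Φ(1.649) = 0.950.

power ≈ 0.95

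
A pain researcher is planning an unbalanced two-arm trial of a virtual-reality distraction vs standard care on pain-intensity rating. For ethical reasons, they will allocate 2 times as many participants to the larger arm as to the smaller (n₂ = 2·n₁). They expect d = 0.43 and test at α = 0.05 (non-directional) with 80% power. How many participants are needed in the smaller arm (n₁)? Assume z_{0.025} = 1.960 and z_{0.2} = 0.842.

With allocation ratio k = n₂/n₁ = 2, Var(x̄₁−x̄₂) = σ²(1/n₁ + 1/(k·n₁)) = σ²·(k+1)/(k·n₁).
So n₁ = (1 + 1/k)·((z_{α/2} + z_β)/d)² = 1.500 × (2.802/0.43)².
n₁ = 1.500 × 42.46 = 63.7.
Round up: n₁ = 64, giving n₂ = 2 × 64 = 128.

n₁ = 64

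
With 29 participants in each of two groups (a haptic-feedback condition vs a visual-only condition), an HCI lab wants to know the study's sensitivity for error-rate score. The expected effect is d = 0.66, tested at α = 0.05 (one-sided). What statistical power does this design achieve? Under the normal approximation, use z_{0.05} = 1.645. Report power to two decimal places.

power ≈ 0.81

For two equal groups, power = Φ(d·√(n/2) − z_{α}).
d·√(n/2) = 0.66 × √(29/2) = 0.66 × 3.808 = 2.513.
z_β = 2.513 − 1.645 = 0.868.
Power = Φ(0.868) = 0.807.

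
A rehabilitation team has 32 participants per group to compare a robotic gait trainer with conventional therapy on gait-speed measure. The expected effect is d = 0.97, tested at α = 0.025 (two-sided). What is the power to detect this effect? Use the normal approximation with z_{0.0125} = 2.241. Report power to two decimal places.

For two equal groups, power = Φ(d·√(n/2) − z_{α/2}).
d·√(n/2) = 0.97 × √(32/2) = 0.97 × 4.000 = 3.880.
z_β = 3.880 − 2.241 = 1.639.
Power = Φ(1.639) = 0.949.

power ≈ 0.95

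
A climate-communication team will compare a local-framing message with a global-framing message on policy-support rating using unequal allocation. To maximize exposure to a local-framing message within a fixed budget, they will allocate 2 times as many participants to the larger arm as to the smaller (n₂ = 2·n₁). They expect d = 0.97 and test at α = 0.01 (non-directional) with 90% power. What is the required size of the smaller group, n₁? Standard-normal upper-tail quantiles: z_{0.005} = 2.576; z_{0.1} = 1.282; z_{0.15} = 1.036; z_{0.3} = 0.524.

n₁ = 24

With allocation ratio k = n₂/n₁ = 2, Var(x̄₁−x̄₂) = σ²(1/n₁ + 1/(k·n₁)) = σ²·(k+1)/(k·n₁).
So n₁ = (1 + 1/k)·((z_{α/2} + z_β)/d)² = 1.500 × (3.858/0.97)².
n₁ = 1.500 × 15.82 = 23.7.
Round up: n₁ = 24, giving n₂ = 2 × 24 = 48.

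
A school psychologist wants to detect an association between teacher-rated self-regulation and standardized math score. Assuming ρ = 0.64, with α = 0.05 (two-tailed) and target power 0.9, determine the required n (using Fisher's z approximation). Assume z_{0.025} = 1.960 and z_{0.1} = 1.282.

Fisher's z: C = ½·ln((1+r)/(1−r)) = ½·ln(4.5556) = 0.7582.
n = ((z_{α/2} + z_β)/C)² + 3.
(1.960 + 1.282) / 0.7582 = 3.242 / 0.7582 = 4.276.
n = 4.276² + 3 = 18.28 + 3 = 21.3.
Round up.

n = 22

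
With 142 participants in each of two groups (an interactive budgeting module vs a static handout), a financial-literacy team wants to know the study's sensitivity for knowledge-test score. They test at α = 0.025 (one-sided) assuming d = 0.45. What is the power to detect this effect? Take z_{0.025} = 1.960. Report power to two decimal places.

For two equal groups, power = Φ(d·√(n/2) − z_{α}).
d·√(n/2) = 0.45 × √(142/2) = 0.45 × 8.426 = 3.792.
z_β = 3.792 − 1.960 = 1.832.
Power = Φ(1.832) = 0.967.

power ≈ 0.97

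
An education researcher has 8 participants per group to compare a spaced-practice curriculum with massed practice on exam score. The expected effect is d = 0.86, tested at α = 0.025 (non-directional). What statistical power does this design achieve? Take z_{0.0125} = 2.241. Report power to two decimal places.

For two equal groups, power = Φ(d·√(n/2) − z_{α/2}).
d·√(n/2) = 0.86 × √(8/2) = 0.86 × 2.000 = 1.720.
z_β = 1.720 − 2.241 = -0.521.
Power = Φ(-0.521) = 0.301.

power ≈ 0.30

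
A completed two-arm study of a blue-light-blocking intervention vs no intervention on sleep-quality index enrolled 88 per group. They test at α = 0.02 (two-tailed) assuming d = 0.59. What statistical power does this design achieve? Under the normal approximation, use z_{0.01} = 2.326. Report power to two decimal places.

power ≈ 0.94

For two equal groups, power = Φ(d·√(n/2) − z_{α/2}).
d·√(n/2) = 0.59 × √(88/2) = 0.59 × 6.633 = 3.914.
z_β = 3.914 − 2.326 = 1.588.
Power = Φ(1.588) = 0.944.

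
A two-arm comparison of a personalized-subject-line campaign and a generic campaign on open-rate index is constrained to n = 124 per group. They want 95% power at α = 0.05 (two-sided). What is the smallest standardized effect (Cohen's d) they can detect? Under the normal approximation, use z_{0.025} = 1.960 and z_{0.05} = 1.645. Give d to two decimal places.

d_min ≈ 0.46

For two independent groups of n = 124 each: d_min = (z_{α/2} + z_β)·√(2/n).
z-sum = 1.960 + 1.645 = 3.605.
d_min = 3.605 × √(2/124) = 3.605 × 0.1270 = 0.458.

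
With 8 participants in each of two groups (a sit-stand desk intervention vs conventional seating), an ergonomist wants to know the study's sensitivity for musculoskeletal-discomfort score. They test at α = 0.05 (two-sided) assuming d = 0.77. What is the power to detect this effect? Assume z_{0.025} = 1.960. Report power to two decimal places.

For two equal groups, power = Φ(d·√(n/2) − z_{α/2}).
d·√(n/2) = 0.77 × √(8/2) = 0.77 × 2.000 = 1.540.
z_β = 1.540 − 1.960 = -0.420.
Power = Φ(-0.420) = 0.337.

power ≈ 0.34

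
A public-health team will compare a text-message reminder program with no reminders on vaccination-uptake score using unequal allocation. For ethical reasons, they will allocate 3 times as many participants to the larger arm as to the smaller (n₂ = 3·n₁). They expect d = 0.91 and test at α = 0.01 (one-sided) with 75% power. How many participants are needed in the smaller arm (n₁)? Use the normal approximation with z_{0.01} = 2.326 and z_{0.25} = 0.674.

With allocation ratio k = n₂/n₁ = 3, Var(x̄₁−x̄₂) = σ²(1/n₁ + 1/(k·n₁)) = σ²·(k+1)/(k·n₁).
So n₁ = (1 + 1/k)·((z_{α} + z_β)/d)² = 1.333 × (3.000/0.91)².
n₁ = 1.333 × 10.87 = 14.5.
Round up: n₁ = 15, giving n₂ = 3 × 15 = 45.

n₁ = 15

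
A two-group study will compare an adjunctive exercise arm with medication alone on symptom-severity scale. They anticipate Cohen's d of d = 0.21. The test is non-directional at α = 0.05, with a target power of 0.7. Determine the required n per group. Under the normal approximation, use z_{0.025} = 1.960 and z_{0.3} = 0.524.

For two independent groups with equal n: n = 2·((z_{α/2} + z_β) / d)².
z_{α/2} + z_β = 1.960 + 0.524 = 2.484.
n = 2 × (2.484 / 0.21)² = 2 × 11.829² = 2 × 139.92 = 279.8.
Round up to the next whole participant.

n = 280 per group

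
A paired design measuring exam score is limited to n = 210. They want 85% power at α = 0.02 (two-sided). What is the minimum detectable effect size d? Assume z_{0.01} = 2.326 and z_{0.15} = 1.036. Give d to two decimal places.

d_min ≈ 0.23

For a single sample (or paired design) of n = 210: d_min = (z_{α/2} + z_β)/√n.
z-sum = 2.326 + 1.036 = 3.362.
d_min = 3.362 / √210 = 3.362 / 14.491 = 0.232.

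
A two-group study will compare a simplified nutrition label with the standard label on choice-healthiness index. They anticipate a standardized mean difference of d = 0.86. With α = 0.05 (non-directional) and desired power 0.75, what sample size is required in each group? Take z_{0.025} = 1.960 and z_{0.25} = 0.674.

n = 19 per group

For two independent groups with equal n: n = 2·((z_{α/2} + z_β) / d)².
z_{α/2} + z_β = 1.960 + 0.674 = 2.634.
n = 2 × (2.634 / 0.86)² = 2 × 3.063² = 2 × 9.38 = 18.8.
Round up to the next whole participant.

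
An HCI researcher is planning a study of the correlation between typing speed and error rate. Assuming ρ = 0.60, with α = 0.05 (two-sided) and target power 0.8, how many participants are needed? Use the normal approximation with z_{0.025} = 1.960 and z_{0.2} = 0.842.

Fisher's z: C = ½·ln((1+r)/(1−r)) = ½·ln(4.0000) = 0.6931.
n = ((z_{α/2} + z_β)/C)² + 3.
(1.960 + 0.842) / 0.6931 = 2.802 / 0.6931 = 4.043.
n = 4.043² + 3 = 16.34 + 3 = 19.3.
Round up.

n = 20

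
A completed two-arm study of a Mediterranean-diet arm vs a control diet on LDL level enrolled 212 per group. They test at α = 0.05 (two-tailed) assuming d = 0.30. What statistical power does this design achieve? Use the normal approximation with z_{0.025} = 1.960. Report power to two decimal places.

power ≈ 0.87

For two equal groups, power = Φ(d·√(n/2) − z_{α/2}).
d·√(n/2) = 0.30 × √(212/2) = 0.30 × 10.296 = 3.089.
z_β = 3.089 − 1.960 = 1.129.
Power = Φ(1.129) = 0.870.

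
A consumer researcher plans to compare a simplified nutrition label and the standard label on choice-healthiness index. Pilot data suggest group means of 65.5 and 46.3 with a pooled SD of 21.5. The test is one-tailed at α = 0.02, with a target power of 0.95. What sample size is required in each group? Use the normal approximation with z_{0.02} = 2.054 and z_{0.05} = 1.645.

n = 35 per group

Cohen's d = |M₁ − M₂| / SD_pooled = |65.5 − 46.3| / 21.5 = 19.2 / 21.5 = 0.893.
For two independent groups with equal n: n = 2·((z_{α} + z_β) / d)².
z_{α} + z_β = 2.054 + 1.645 = 3.699.
n = 2 × (3.699 / 0.893)² = 2 × 4.142² = 2 × 17.16 = 34.3.
Round up to the next whole participant.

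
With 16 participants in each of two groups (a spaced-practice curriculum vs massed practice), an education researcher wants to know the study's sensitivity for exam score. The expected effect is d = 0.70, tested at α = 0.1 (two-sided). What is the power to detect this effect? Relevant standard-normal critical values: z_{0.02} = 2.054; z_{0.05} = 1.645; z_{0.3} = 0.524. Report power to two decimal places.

power ≈ 0.63

For two equal groups, power = Φ(d·√(n/2) − z_{α/2}).
d·√(n/2) = 0.70 × √(16/2) = 0.70 × 2.828 = 1.980.
z_β = 1.980 − 1.645 = 0.335.
Power = Φ(0.335) = 0.631.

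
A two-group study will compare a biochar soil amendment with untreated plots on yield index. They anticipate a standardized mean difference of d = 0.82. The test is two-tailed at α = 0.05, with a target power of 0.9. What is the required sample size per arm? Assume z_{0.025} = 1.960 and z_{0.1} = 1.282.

For two independent groups with equal n: n = 2·((z_{α/2} + z_β) / d)².
z_{α/2} + z_β = 1.960 + 1.282 = 3.242.
n = 2 × (3.242 / 0.82)² = 2 × 3.954² = 2 × 15.63 = 31.3.
Round up to the next whole participant.

n = 32 per group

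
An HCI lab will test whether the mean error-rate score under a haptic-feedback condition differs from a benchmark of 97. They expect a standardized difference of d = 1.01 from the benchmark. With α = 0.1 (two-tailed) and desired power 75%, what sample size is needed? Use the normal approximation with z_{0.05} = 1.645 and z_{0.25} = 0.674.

n = 6

For a one-sample test: n = ((z_{α/2} + z_β) / d)².
z_{α/2} + z_β = 1.645 + 0.674 = 2.319.
n = (2.319 / 1.01)² = 2.296² = 5.27.
Round up.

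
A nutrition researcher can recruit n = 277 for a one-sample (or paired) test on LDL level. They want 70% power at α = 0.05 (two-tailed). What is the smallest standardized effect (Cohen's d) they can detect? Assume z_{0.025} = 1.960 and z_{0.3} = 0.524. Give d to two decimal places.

d_min ≈ 0.15

For a single sample (or paired design) of n = 277: d_min = (z_{α/2} + z_β)/√n.
z-sum = 1.960 + 0.524 = 2.484.
d_min = 2.484 / √277 = 2.484 / 16.643 = 0.149.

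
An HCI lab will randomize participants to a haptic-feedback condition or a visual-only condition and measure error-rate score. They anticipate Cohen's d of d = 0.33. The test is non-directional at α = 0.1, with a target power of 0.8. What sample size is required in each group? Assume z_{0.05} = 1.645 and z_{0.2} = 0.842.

n = 114 per group

For two independent groups with equal n: n = 2·((z_{α/2} + z_β) / d)².
z_{α/2} + z_β = 1.645 + 0.842 = 2.487.
n = 2 × (2.487 / 0.33)² = 2 × 7.536² = 2 × 56.80 = 113.6.
Round up to the next whole participant.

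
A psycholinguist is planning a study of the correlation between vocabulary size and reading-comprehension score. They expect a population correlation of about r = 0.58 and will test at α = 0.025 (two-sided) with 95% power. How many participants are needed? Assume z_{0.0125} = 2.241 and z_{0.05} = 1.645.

Fisher's z: C = ½·ln((1+r)/(1−r)) = ½·ln(3.7619) = 0.6625.
n = ((z_{α/2} + z_β)/C)² + 3.
(2.241 + 1.645) / 0.6625 = 3.886 / 0.6625 = 5.866.
n = 5.866² + 3 = 34.41 + 3 = 37.4.
Round up.

n = 38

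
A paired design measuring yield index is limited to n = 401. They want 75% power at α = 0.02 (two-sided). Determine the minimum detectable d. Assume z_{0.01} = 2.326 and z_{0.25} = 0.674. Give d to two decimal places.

For a single sample (or paired design) of n = 401: d_min = (z_{α/2} + z_β)/√n.
z-sum = 2.326 + 0.674 = 3.000.
d_min = 3.000 / √401 = 3.000 / 20.025 = 0.150.

d_min ≈ 0.15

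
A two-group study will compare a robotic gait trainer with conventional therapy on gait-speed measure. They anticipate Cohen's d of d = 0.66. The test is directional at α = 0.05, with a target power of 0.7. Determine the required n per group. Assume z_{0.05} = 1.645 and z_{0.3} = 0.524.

n = 22 per group

For two independent groups with equal n: n = 2·((z_{α} + z_β) / d)².
z_{α} + z_β = 1.645 + 0.524 = 2.169.
n = 2 × (2.169 / 0.66)² = 2 × 3.286² = 2 × 10.80 = 21.6.
Round up to the next whole participant.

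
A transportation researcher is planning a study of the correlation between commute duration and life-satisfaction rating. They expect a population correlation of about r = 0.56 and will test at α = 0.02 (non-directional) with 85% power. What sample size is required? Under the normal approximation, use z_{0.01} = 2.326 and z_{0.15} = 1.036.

Fisher's z: C = ½·ln((1+r)/(1−r)) = ½·ln(3.5455) = 0.6328.
n = ((z_{α/2} + z_β)/C)² + 3.
(2.326 + 1.036) / 0.6328 = 3.362 / 0.6328 = 5.313.
n = 5.313² + 3 = 28.23 + 3 = 31.2.
Round up.

n = 32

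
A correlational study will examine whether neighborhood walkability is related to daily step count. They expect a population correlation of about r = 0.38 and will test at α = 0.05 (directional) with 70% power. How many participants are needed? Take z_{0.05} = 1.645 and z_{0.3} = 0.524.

n = 33

Fisher's z: C = ½·ln((1+r)/(1−r)) = ½·ln(2.2258) = 0.4001.
n = ((z_{α} + z_β)/C)² + 3.
(1.645 + 0.524) / 0.4001 = 2.169 / 0.4001 = 5.421.
n = 5.421² + 3 = 29.39 + 3 = 32.4.
Round up.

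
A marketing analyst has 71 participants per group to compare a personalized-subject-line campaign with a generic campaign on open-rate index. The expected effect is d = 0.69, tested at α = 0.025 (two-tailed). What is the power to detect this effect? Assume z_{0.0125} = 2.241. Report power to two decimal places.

For two equal groups, power = Φ(d·√(n/2) − z_{α/2}).
d·√(n/2) = 0.69 × √(71/2) = 0.69 × 5.958 = 4.111.
z_β = 4.111 − 2.241 = 1.870.
Power = Φ(1.870) = 0.969.

power ≈ 0.97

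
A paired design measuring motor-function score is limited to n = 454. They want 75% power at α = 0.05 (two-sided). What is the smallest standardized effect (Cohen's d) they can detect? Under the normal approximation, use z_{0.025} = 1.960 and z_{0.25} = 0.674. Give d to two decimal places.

d_min ≈ 0.12

For a single sample (or paired design) of n = 454: d_min = (z_{α/2} + z_β)/√n.
z-sum = 1.960 + 0.674 = 2.634.
d_min = 2.634 / √454 = 2.634 / 21.307 = 0.124.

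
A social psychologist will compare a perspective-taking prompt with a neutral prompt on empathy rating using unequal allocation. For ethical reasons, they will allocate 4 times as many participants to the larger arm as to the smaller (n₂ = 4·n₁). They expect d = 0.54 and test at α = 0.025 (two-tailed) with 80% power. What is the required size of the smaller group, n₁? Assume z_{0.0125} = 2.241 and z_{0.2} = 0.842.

n₁ = 41

With allocation ratio k = n₂/n₁ = 4, Var(x̄₁−x̄₂) = σ²(1/n₁ + 1/(k·n₁)) = σ²·(k+1)/(k·n₁).
So n₁ = (1 + 1/k)·((z_{α/2} + z_β)/d)² = 1.250 × (3.083/0.54)².
n₁ = 1.250 × 32.60 = 40.7.
Round up: n₁ = 41, giving n₂ = 4 × 41 = 164.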